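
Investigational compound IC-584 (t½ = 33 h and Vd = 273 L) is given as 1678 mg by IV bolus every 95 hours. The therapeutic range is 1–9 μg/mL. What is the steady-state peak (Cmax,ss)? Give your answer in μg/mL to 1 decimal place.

τ/t½ = 95/33 ≈ 2.8788, so fraction remaining f = (1/2)^(95/33) ≈ 0.1360.
Accumulation ratio R = 1/(1 − f) ≈ 1/0.8640 ≈ 1.1574.
Each bolus raises the concentration by D/Vd = 1678/273 ≈ 6.147 μg/mL.
Steady-state peak Cmax,ss = C₀·R ≈ 6.147 × 1.1574 ≈ 7.115 μg/mL.
Peak 7.1 μg/mL vs MTC 9 μg/mL: below toxic threshold.

7.1 μg/mL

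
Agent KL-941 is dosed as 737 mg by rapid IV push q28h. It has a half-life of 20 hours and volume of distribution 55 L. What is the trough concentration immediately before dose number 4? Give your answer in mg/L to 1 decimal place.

7.7 mg/L

f = (1/2)^(τ/t½) = (1/2)^(28/20) ≈ 0.3789.
C₀ = D/Vd = 737/55 ≈ 13.400 mg/L.
Before the 4th dose, 3 doses have been given. Superposition: Cmin = C₀·(f + f² + … + f^3).
≈ 13.400 × (0.3789 + 0.1436 + 0.0544) ≈ 13.400 × 0.5769 ≈ 7.730 mg/L.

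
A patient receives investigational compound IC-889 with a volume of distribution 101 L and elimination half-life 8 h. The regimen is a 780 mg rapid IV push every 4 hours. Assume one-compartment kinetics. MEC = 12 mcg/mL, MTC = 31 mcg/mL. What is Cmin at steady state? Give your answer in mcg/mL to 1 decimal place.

18.6 mcg/mL

Over one 4-h interval, 4/8 ≈ 0.5 half-lives elapse, leaving f ≈ 0.7071 of each dose.
Accumulation ratio R = 1/(1 − f) ≈ 1/0.2929 ≈ 3.4141.
Each bolus raises the concentration by D/Vd = 780/101 ≈ 7.723 mcg/mL.
Cmax,ss = C₀/(1 − f) ≈ 7.723/0.2929 ≈ 26.367 mcg/mL.
Steady-state trough Cmin,ss = Cmax,ss·f ≈ 26.367 × 0.7071 ≈ 18.644 mcg/mL.
Trough 18.6 mcg/mL vs MEC 12 mcg/mL: adequate.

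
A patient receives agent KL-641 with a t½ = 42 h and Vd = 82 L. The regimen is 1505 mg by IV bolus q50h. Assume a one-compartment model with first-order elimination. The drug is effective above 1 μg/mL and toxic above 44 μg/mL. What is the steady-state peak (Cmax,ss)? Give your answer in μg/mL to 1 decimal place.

32.7 μg/mL

Over one 50-h interval, 50/42 ≈ 1.1905 half-lives elapse, leaving f ≈ 0.4382 of each dose.
At steady state, accumulation factor R = 1/(1 − e^(−kτ)) ≈ 1.7800.
Each bolus raises the concentration by D/Vd = 1505/82 ≈ 18.354 μg/mL.
Steady-state peak Cmax,ss = C₀·R ≈ 18.354 × 1.7800 ≈ 32.670 μg/mL.
Peak 32.7 μg/mL vs MTC 44 μg/mL: below toxic threshold.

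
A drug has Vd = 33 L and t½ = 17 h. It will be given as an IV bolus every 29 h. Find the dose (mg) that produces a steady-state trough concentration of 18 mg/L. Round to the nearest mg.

1344 mg

τ/t½ = 29/17 ≈ 1.7059, so f = (1/2)^(29/17) ≈ 0.306534.
Cmin,ss = (D/Vd)·f/(1−f), so D = Cmin,ss·Vd·(1−f)/f.
D = 18 × 33 × (1−f)/f ≈ 18 × 33 × 2.26228 ≈ 1343.79 mg.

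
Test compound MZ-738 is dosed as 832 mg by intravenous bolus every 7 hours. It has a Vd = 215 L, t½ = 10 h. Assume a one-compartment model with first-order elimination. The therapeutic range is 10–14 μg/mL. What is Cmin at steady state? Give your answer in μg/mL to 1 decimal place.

6.2 μg/mL

Over one 7-h interval, 7/10 ≈ 0.7 half-lives elapse, leaving f ≈ 0.6156 of each dose.
Single-dose peak C₀ = D/Vd = 832/215 ≈ 3.870 μg/mL.
Steady-state trough Cmin,ss = C₀·f/(1−f) ≈ 3.870 × 0.6156/0.3844 ≈ 6.198 μg/mL.
Trough 6.2 μg/mL vs MEC 10 μg/mL: subtherapeutic.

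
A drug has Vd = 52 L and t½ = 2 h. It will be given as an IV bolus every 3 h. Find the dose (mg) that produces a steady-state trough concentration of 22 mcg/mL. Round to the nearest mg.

2092 mg

τ/t½ = 3/2 ≈ 1.5, so f = (1/2)^(3/2) ≈ 0.353553.
Cmin,ss = (D/Vd)·f/(1−f), so D = Cmin,ss·Vd·(1−f)/f.
D = 22 × 52 × (1−f)/f ≈ 22 × 52 × 1.82843 ≈ 2091.72 mg.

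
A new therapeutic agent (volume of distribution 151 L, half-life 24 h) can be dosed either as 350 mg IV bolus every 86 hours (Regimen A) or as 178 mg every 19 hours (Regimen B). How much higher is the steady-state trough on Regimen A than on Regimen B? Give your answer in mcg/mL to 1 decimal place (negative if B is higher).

Regimen A: f = (1/2)^(86/24) ≈ 0.0834; Cmin,ss = (350/151)·f/(1−f) ≈ 0.211 mcg/mL.
Regimen B: f = (1/2)^(19/24) ≈ 0.5777; Cmin,ss = (178/151)·f/(1−f) ≈ 1.613 mcg/mL.
Difference ≈ 0.211 − 1.613 ≈ -1.402 mcg/mL.

-1.4 mcg/mL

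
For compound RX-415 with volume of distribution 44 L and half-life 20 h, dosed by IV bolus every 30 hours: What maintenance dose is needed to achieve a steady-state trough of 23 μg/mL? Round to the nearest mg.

τ/t½ = 30/20 ≈ 1.5, so f = (1/2)^(30/20) ≈ 0.353553.
Cmin,ss = (D/Vd)·f/(1−f), so D = Cmin,ss·Vd·(1−f)/f.
D = 23 × 44 × (1−f)/f ≈ 23 × 44 × 1.82843 ≈ 1850.37 mg.

1850 mg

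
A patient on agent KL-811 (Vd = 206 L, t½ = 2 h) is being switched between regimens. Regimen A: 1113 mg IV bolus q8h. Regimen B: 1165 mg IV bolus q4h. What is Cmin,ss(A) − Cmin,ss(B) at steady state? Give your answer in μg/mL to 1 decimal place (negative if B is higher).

-1.5 μg/mL

Regimen A: f = (1/2)^(8/2) ≈ 0.0625; Cmin,ss = (1113/206)·f/(1−f) ≈ 0.360 μg/mL.
Regimen B: f = (1/2)^(4/2) ≈ 0.2500; Cmin,ss = (1165/206)·f/(1−f) ≈ 1.885 μg/mL.
Difference ≈ 0.360 − 1.885 ≈ -1.525 μg/mL.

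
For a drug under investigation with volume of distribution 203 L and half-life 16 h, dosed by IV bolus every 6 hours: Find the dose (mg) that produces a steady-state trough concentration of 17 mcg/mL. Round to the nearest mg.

1024 mg

τ/t½ = 6/16 ≈ 0.375, so f = (1/2)^(6/16) ≈ 0.771105.
Cmin,ss = (D/Vd)·f/(1−f), so D = Cmin,ss·Vd·(1−f)/f.
D = 17 × 203 × (1−f)/f ≈ 17 × 203 × 0.29684 ≈ 1024.39 mg.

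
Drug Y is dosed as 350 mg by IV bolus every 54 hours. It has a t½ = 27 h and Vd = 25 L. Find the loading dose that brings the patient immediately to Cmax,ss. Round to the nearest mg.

f = (1/2)^(54/27) ≈ 0.250000; accumulation ratio R = 1/(1−f) ≈ 1.33333.
Loading dose to hit Cmax,ss on first dose: D_load = D_maint·R ≈ 350 × 1.33333 ≈ 466.67 mg.

467 mg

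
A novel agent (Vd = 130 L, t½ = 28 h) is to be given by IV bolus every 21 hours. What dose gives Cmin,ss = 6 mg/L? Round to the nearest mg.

τ/t½ = 21/28 ≈ 0.75, so f = (1/2)^(21/28) ≈ 0.594604.
Cmin,ss = (D/Vd)·f/(1−f), so D = Cmin,ss·Vd·(1−f)/f.
D = 6 × 130 × (1−f)/f ≈ 6 × 130 × 0.68179 ≈ 531.80 mg.

532 mg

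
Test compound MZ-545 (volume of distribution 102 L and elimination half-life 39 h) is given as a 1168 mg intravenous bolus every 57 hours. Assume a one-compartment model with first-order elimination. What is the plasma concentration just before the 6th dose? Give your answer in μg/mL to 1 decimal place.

f = (1/2)^(τ/t½) = (1/2)^(57/39) ≈ 0.3631.
C₀ = D/Vd = 1168/102 ≈ 11.451 μg/mL.
Before the 6th dose, 5 doses have been given. Superposition: Cmin = C₀·(f + f² + … + f^5).
≈ 11.451 × (0.3631 + 0.1318 + 0.0479 + 0.0174 + 0.0063) ≈ 11.451 × 0.5665 ≈ 6.487 μg/mL.

6.5 μg/mL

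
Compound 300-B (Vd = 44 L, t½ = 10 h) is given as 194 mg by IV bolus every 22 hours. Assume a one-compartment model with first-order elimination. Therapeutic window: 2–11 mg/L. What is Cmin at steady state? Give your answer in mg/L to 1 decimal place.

τ/t½ = 22/10 ≈ 2.2, so fraction remaining f = (1/2)^(22/10) ≈ 0.2176.
Accumulation ratio R = 1/(1 − f) ≈ 1/0.7824 ≈ 1.2781.
Single-dose peak C₀ = D/Vd = 194/44 ≈ 4.409 mg/L.
Steady-state peak Cmax,ss = C₀·R ≈ 4.409 × 1.2781 ≈ 5.635 mg/L.
One interval later, Cmin,ss = Cmax,ss·e^(−kτ) ≈ 5.635 × 0.2176 ≈ 1.226 mg/L.
Trough 1.2 mg/L vs MEC 2 mg/L: subtherapeutic.

1.2 mg/L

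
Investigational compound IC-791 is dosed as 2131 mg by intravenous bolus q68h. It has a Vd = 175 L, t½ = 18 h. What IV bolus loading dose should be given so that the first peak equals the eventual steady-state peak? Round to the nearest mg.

f = (1/2)^(68/18) ≈ 0.072908; accumulation ratio R = 1/(1−f) ≈ 1.07864.
Loading dose to hit Cmax,ss on first dose: D_load = D_maint·R ≈ 2131 × 1.07864 ≈ 2298.58 mg.

2299 mg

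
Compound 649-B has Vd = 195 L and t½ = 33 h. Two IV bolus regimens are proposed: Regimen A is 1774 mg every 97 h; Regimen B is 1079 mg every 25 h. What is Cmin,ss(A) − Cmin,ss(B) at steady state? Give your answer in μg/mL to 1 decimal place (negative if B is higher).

Regimen A: f = (1/2)^(97/33) ≈ 0.1304; Cmin,ss = (1774/195)·f/(1−f) ≈ 1.364 μg/mL.
Regimen B: f = (1/2)^(25/33) ≈ 0.5915; Cmin,ss = (1079/195)·f/(1−f) ≈ 8.012 μg/mL.
Difference ≈ 1.364 − 8.012 ≈ -6.648 μg/mL.

-6.6 μg/mL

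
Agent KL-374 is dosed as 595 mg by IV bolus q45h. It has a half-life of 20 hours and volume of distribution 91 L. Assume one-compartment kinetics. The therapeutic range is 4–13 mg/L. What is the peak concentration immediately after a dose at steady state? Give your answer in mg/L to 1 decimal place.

8.3 mg/L

k = ln2/t½ = ln2/20 ≈ 0.034657 h⁻¹; fraction remaining f = e^(−kτ) = e^(−0.034657×45) ≈ 0.2102.
Accumulation ratio R = 1/(1 − f) ≈ 1/0.7898 ≈ 1.2661.
Single-dose peak C₀ = D/Vd = 595/91 ≈ 6.538 mg/L.
Cmax,ss = C₀/(1 − f) ≈ 6.538/0.7898 ≈ 8.278 mg/L.
Peak 8.3 mg/L vs MTC 13 mg/L: below toxic threshold.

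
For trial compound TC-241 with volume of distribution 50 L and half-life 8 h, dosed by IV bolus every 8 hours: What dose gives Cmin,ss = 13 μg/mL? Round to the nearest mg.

τ/t½ = 8/8 ≈ 1, so f = (1/2)^(8/8) ≈ 0.500000.
Cmin,ss = (D/Vd)·f/(1−f), so D = Cmin,ss·Vd·(1−f)/f.
D = 13 × 50 × (1−f)/f ≈ 13 × 50 × 1.00000 ≈ 650.00 mg.

650 mg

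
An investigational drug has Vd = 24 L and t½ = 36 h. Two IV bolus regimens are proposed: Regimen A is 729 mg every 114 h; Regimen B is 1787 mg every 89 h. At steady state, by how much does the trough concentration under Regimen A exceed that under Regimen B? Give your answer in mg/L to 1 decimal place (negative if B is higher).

Regimen A: f = (1/2)^(114/36) ≈ 0.1114; Cmin,ss = (729/24)·f/(1−f) ≈ 3.808 mg/L.
Regimen B: f = (1/2)^(89/36) ≈ 0.1802; Cmin,ss = (1787/24)·f/(1−f) ≈ 16.367 mg/L.
Difference ≈ 3.808 − 16.367 ≈ -12.559 mg/L.

-12.6 mg/L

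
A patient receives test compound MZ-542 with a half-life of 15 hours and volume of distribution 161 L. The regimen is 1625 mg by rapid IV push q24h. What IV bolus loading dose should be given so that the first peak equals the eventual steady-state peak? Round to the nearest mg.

f = (1/2)^(24/15) ≈ 0.329877; accumulation ratio R = 1/(1−f) ≈ 1.49226.
Loading dose to hit Cmax,ss on first dose: D_load = D_maint·R ≈ 1625 × 1.49226 ≈ 2424.92 mg.

2425 mg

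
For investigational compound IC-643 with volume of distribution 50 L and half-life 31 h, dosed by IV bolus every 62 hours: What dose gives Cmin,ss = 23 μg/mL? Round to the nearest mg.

τ/t½ = 62/31 ≈ 2, so f = (1/2)^(62/31) ≈ 0.250000.
Cmin,ss = (D/Vd)·f/(1−f), so D = Cmin,ss·Vd·(1−f)/f.
D = 23 × 50 × (1−f)/f ≈ 23 × 50 × 3.00000 ≈ 3450.00 mg.

3450 mg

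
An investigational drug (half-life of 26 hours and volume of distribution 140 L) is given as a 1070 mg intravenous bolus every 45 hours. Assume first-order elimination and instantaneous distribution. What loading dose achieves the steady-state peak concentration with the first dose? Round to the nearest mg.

1531 mg

f = (1/2)^(45/26) ≈ 0.301291; accumulation ratio R = 1/(1−f) ≈ 1.43121.
Loading dose to hit Cmax,ss on first dose: D_load = D_maint·R ≈ 1070 × 1.43121 ≈ 1531.39 mg.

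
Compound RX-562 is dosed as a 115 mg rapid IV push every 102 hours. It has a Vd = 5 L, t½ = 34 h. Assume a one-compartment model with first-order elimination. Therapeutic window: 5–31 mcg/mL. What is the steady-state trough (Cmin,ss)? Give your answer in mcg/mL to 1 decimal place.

3.3 mcg/mL

τ = 102 h = 3 half-lives, so f = (1/2)^3 = 0.125.
Accumulation ratio R = 1/(1 − f) = 1/0.875 = 8/7.
Single-dose peak C₀ = D/Vd = 115/5 = 23 mcg/mL.
Steady-state peak Cmax,ss = C₀·R = 23 × 8/7 ≈ 26.286 mcg/mL.
Steady-state trough Cmin,ss = Cmax,ss·f ≈ 26.286 × 0.125 ≈ 3.286 mcg/mL.
Trough 3.3 mcg/mL vs MEC 5 mcg/mL: subtherapeutic.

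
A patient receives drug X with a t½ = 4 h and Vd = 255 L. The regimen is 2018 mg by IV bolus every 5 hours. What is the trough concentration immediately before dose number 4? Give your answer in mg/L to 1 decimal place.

f = (1/2)^(τ/t½) = (1/2)^(5/4) ≈ 0.4204.
C₀ = D/Vd = 2018/255 ≈ 7.914 mg/L.
Before the 4th dose, 3 doses have been given. Superposition: Cmin = C₀·(f + f² + … + f^3).
≈ 7.914 × (0.4204 + 0.1767 + 0.0743) ≈ 7.914 × 0.6714 ≈ 5.313 mg/L.

5.3 mg/L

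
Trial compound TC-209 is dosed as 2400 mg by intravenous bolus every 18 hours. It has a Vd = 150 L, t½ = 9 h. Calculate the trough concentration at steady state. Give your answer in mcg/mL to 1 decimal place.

The dosing interval is 2 half-lives, so f = 2^(−2) = 0.25.
Accumulation ratio R = 1/(1 − f) = 1/0.75 = 4/3.
Single-dose peak C₀ = D/Vd = 2400/150 = 16 mcg/mL.
Steady-state peak Cmax,ss = C₀·R = 16 × 4/3 ≈ 21.333 mcg/mL.
Steady-state trough Cmin,ss = Cmax,ss·f ≈ 21.333 × 0.25 ≈ 5.333 mcg/mL.

5.3 mcg/mL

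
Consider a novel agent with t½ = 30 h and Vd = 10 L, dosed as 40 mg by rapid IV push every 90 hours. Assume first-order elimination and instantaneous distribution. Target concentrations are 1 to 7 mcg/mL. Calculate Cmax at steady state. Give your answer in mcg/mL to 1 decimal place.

4.6 mcg/mL

The dosing interval is 3 half-lives, so f = 2^(−3) = 0.125.
Accumulation ratio R = 1/(1 − f) = 1/0.875 = 8/7.
Single-dose peak C₀ = D/Vd = 40/10 = 4 mcg/mL.
Steady-state peak Cmax,ss = C₀·R = 4 × 8/7 ≈ 4.571 mcg/mL.
Peak 4.6 mcg/mL vs MTC 7 mcg/mL: below toxic threshold.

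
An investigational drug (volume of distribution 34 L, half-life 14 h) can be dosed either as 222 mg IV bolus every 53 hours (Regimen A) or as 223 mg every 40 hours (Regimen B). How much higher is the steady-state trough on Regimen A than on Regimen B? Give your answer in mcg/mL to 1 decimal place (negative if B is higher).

-0.5 mcg/mL

Regimen A: f = (1/2)^(53/14) ≈ 0.0725; Cmin,ss = (222/34)·f/(1−f) ≈ 0.510 mcg/mL.
Regimen B: f = (1/2)^(40/14) ≈ 0.1380; Cmin,ss = (223/34)·f/(1−f) ≈ 1.050 mcg/mL.
Difference ≈ 0.510 − 1.050 ≈ -0.540 mcg/mL.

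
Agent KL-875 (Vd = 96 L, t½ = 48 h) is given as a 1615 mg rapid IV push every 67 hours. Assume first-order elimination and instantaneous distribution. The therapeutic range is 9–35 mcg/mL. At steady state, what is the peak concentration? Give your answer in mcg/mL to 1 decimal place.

k = ln2/t½ = ln2/48 ≈ 0.014441 h⁻¹; fraction remaining f = e^(−kτ) = e^(−0.014441×67) ≈ 0.3800.
At steady state, accumulation factor R = 1/(1 − e^(−kτ)) ≈ 1.6129.
Each bolus raises the concentration by D/Vd = 1615/96 ≈ 16.823 mcg/mL.
Cmax,ss = C₀/(1 − f) ≈ 16.823/0.6200 ≈ 27.134 mcg/mL.
Peak 27.1 mcg/mL vs MTC 35 mcg/mL: below toxic threshold.

27.1 mcg/mL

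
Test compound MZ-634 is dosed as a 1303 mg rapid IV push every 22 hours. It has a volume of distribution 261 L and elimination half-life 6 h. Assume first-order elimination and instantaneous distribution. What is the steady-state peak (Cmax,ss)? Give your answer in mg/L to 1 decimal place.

5.4 mg/L

k = ln2/t½ = ln2/6 ≈ 0.115525 h⁻¹; fraction remaining f = e^(−kτ) = e^(−0.115525×22) ≈ 0.0787.
Accumulation ratio R = 1/(1 − f) ≈ 1/0.9213 ≈ 1.0854.
Single-dose peak C₀ = D/Vd = 1303/261 ≈ 4.992 mg/L.
Cmax,ss = C₀/(1 − f) ≈ 4.992/0.9213 ≈ 5.418 mg/L.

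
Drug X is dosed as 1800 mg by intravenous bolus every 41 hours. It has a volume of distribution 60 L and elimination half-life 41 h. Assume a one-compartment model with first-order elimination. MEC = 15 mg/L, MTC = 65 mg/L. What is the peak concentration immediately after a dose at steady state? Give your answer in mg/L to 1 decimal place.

τ = 41 h = 1 half-life, so f = (1/2)^1 = 0.5.
At steady state, R = 1/(1 − 0.5) = 2/1.
Single-dose peak C₀ = D/Vd = 1800/60 = 30 mg/L.
Steady-state peak Cmax,ss = C₀·R = 30 × 2/1 ≈ 60.000 mg/L.
Peak 60.0 mg/L vs MTC 65 mg/L: below toxic threshold.

60.0 mg/L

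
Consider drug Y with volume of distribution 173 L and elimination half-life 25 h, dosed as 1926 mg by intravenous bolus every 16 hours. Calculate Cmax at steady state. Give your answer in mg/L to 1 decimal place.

31.1 mg/L

Over one 16-h interval, 16/25 ≈ 0.64 half-lives elapse, leaving f ≈ 0.6417 of each dose.
Accumulation ratio R = 1/(1 − f) ≈ 1/0.3583 ≈ 2.7910.
Each bolus raises the concentration by D/Vd = 1926/173 ≈ 11.133 mg/L.
Steady-state peak Cmax,ss = C₀·R ≈ 11.133 × 2.7910 ≈ 31.072 mg/L.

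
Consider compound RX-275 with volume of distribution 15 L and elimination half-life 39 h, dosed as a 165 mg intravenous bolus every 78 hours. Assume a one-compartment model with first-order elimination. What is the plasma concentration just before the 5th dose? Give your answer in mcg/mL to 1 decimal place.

f = (1/2)^(τ/t½) = (1/2)^(78/39) ≈ 0.2500.
C₀ = D/Vd = 165/15 ≈ 11.000 mcg/mL.
Before the 5th dose, 4 doses have been given. Superposition: Cmin = C₀·(f + f² + … + f^4).
≈ 11.000 × (0.2500 + 0.0625 + 0.0156 + 0.0039) ≈ 11.000 × 0.3320 ≈ 3.652 mcg/mL.

3.7 mcg/mL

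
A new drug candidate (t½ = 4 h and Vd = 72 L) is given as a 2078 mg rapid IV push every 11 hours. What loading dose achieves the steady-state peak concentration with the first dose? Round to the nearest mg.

2441 mg

f = (1/2)^(11/4) ≈ 0.148651; accumulation ratio R = 1/(1−f) ≈ 1.17461.
Loading dose to hit Cmax,ss on first dose: D_load = D_maint·R ≈ 2078 × 1.17461 ≈ 2440.84 mg.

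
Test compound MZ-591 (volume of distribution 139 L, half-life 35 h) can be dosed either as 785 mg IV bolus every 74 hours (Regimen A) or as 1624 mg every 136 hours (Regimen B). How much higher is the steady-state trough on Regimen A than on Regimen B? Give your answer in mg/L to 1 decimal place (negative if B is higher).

Regimen A: f = (1/2)^(74/35) ≈ 0.2310; Cmin,ss = (785/139)·f/(1−f) ≈ 1.696 mg/L.
Regimen B: f = (1/2)^(136/35) ≈ 0.0677; Cmin,ss = (1624/139)·f/(1−f) ≈ 0.848 mg/L.
Difference ≈ 1.696 − 0.848 ≈ 0.848 mg/L.

0.8 mg/L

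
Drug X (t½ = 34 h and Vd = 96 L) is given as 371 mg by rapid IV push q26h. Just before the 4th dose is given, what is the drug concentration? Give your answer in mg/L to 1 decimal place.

f = (1/2)^(τ/t½) = (1/2)^(26/34) ≈ 0.5886.
C₀ = D/Vd = 371/96 ≈ 3.865 mg/L.
Before the 4th dose, 3 doses have been given. Superposition: Cmin = C₀·(f + f² + … + f^3).
≈ 3.865 × (0.5886 + 0.3464 + 0.2039) ≈ 3.865 × 1.1389 ≈ 4.402 mg/L.

4.4 mg/L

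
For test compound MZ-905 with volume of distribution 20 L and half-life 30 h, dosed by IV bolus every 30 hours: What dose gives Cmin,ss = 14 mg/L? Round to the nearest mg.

τ/t½ = 30/30 ≈ 1, so f = (1/2)^(30/30) ≈ 0.500000.
Cmin,ss = (D/Vd)·f/(1−f), so D = Cmin,ss·Vd·(1−f)/f.
D = 14 × 20 × (1−f)/f ≈ 14 × 20 × 1.00000 ≈ 280.00 mg.

280 mg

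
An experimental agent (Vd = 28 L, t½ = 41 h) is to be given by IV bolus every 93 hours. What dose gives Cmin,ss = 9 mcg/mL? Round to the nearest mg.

τ/t½ = 93/41 ≈ 2.2683, so f = (1/2)^(93/41) ≈ 0.207575.
Cmin,ss = (D/Vd)·f/(1−f), so D = Cmin,ss·Vd·(1−f)/f.
D = 9 × 28 × (1−f)/f ≈ 9 × 28 × 3.81754 ≈ 962.02 mg.

962 mg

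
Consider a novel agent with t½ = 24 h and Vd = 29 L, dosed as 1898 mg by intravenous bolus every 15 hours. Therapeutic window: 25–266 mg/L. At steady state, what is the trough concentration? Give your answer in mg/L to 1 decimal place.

k = ln2/t½ = ln2/24 ≈ 0.028881 h⁻¹; fraction remaining f = e^(−kτ) = e^(−0.028881×15) ≈ 0.6484.
Each bolus raises the concentration by D/Vd = 1898/29 ≈ 65.448 mg/L.
Steady-state trough Cmin,ss = C₀·f/(1−f) ≈ 65.448 × 0.6484/0.3516 ≈ 120.695 mg/L.
Trough 120.7 mg/L vs MEC 25 mg/L: adequate.

120.7 mg/L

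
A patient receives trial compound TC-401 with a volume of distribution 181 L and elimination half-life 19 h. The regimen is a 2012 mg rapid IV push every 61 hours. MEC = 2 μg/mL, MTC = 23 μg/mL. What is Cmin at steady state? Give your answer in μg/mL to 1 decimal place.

1.3 μg/mL

Over one 61-h interval, 61/19 ≈ 3.2105 half-lives elapse, leaving f ≈ 0.1080 of each dose.
Each bolus raises the concentration by D/Vd = 2012/181 ≈ 11.116 μg/mL.
Steady-state trough Cmin,ss = C₀·f/(1−f) ≈ 11.116 × 0.1080/0.8920 ≈ 1.346 μg/mL.
Trough 1.3 μg/mL vs MEC 2 μg/mL: subtherapeutic.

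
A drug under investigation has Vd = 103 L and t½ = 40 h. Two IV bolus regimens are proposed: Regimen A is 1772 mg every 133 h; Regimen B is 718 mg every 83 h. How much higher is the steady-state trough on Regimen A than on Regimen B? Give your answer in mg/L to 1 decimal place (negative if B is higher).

Regimen A: f = (1/2)^(133/40) ≈ 0.0998; Cmin,ss = (1772/103)·f/(1−f) ≈ 1.907 mg/L.
Regimen B: f = (1/2)^(83/40) ≈ 0.2373; Cmin,ss = (718/103)·f/(1−f) ≈ 2.169 mg/L.
Difference ≈ 1.907 − 2.169 ≈ -0.262 mg/L.

-0.3 mg/L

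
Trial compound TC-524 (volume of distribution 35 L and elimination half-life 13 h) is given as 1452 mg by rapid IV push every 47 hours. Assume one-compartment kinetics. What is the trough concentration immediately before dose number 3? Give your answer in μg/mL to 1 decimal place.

3.7 μg/mL

f = (1/2)^(τ/t½) = (1/2)^(47/13) ≈ 0.0816.
C₀ = D/Vd = 1452/35 ≈ 41.486 μg/mL.
Before the 3rd dose, 2 doses have been given. Superposition: Cmin = C₀·(f + f²).
≈ 41.486 × (0.0816 + 0.0067) ≈ 41.486 × 0.0883 ≈ 3.663 μg/mL.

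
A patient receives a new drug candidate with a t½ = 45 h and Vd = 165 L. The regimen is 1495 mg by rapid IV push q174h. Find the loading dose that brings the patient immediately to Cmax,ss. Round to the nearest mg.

1605 mg

f = (1/2)^(174/45) ≈ 0.068552; accumulation ratio R = 1/(1−f) ≈ 1.07360.
Loading dose to hit Cmax,ss on first dose: D_load = D_maint·R ≈ 1495 × 1.07360 ≈ 1605.03 mg.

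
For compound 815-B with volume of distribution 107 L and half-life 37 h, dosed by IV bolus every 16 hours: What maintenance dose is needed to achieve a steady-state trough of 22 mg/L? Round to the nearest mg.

823 mg

τ/t½ = 16/37 ≈ 0.43243, so f = (1/2)^(16/37) ≈ 0.741011.
Cmin,ss = (D/Vd)·f/(1−f), so D = Cmin,ss·Vd·(1−f)/f.
D = 22 × 107 × (1−f)/f ≈ 22 × 107 × 0.34951 ≈ 822.75 mg.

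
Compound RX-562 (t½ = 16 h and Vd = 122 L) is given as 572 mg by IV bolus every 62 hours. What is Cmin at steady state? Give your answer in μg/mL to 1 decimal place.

Over one 62-h interval, 62/16 ≈ 3.875 half-lives elapse, leaving f ≈ 0.0682 of each dose.
At steady state, accumulation factor R = 1/(1 − e^(−kτ)) ≈ 1.0732.
Single-dose peak C₀ = D/Vd = 572/122 ≈ 4.689 μg/mL.
Cmax,ss = C₀/(1 − f) ≈ 4.689/0.9318 ≈ 5.032 μg/mL.
One interval later, Cmin,ss = Cmax,ss·e^(−kτ) ≈ 5.032 × 0.0682 ≈ 0.343 μg/mL.

0.3 μg/mL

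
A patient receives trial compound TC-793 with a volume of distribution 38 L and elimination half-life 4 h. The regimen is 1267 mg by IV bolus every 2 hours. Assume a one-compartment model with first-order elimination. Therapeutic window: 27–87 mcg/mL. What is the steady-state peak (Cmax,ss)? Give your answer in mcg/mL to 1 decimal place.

τ/t½ = 2/4 ≈ 0.5, so fraction remaining f = (1/2)^(2/4) ≈ 0.7071.
Accumulation ratio R = 1/(1 − f) ≈ 1/0.2929 ≈ 3.4141.
Each bolus raises the concentration by D/Vd = 1267/38 ≈ 33.342 mcg/mL.
Steady-state peak Cmax,ss = C₀·R ≈ 33.342 × 3.4141 ≈ 113.833 mcg/mL.
Peak 113.8 mcg/mL vs MTC 87 mcg/mL: exceeds toxic threshold.

113.8 mcg/mL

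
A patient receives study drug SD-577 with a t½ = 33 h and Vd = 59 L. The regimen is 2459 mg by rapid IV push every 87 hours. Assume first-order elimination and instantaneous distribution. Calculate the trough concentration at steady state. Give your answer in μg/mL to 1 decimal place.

τ/t½ = 87/33 ≈ 2.6364, so fraction remaining f = (1/2)^(87/33) ≈ 0.1608.
Accumulation ratio R = 1/(1 − f) ≈ 1/0.8392 ≈ 1.1916.
Single-dose peak C₀ = D/Vd = 2459/59 ≈ 41.678 μg/mL.
Steady-state peak Cmax,ss = C₀·R ≈ 41.678 × 1.1916 ≈ 49.664 μg/mL.
Steady-state trough Cmin,ss = Cmax,ss·f ≈ 49.664 × 0.1608 ≈ 7.986 μg/mL.

8.0 μg/mL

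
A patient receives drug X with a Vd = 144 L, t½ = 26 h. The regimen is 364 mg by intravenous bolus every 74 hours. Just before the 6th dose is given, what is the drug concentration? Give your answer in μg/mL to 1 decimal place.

0.4 μg/mL

f = (1/2)^(τ/t½) = (1/2)^(74/26) ≈ 0.1391.
C₀ = D/Vd = 364/144 ≈ 2.528 μg/mL.
Before the 6th dose, 5 doses have been given. Superposition: Cmin = C₀·(f + f² + … + f^5).
≈ 2.528 × (0.1391 + 0.0193 + 0.0027 + 0.0004 + 0.0001) ≈ 2.528 × 0.1616 ≈ 0.409 μg/mL.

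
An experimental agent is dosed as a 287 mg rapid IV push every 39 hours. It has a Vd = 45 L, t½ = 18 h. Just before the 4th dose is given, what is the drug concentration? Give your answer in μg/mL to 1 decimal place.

f = (1/2)^(τ/t½) = (1/2)^(39/18) ≈ 0.2227.
C₀ = D/Vd = 287/45 ≈ 6.378 μg/mL.
Before the 4th dose, 3 doses have been given. Superposition: Cmin = C₀·(f + f² + … + f^3).
≈ 6.378 × (0.2227 + 0.0496 + 0.0110) ≈ 6.378 × 0.2833 ≈ 1.807 μg/mL.

1.8 μg/mL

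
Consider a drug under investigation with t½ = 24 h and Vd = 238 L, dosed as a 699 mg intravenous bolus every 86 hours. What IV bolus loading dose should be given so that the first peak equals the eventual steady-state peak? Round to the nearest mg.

763 mg

f = (1/2)^(86/24) ≈ 0.083427; accumulation ratio R = 1/(1−f) ≈ 1.09102.
Loading dose to hit Cmax,ss on first dose: D_load = D_maint·R ≈ 699 × 1.09102 ≈ 762.62 mg.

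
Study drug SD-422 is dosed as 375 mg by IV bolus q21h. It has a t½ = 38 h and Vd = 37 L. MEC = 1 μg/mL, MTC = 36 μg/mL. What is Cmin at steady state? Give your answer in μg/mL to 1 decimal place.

21.7 μg/mL

k = ln2/t½ = ln2/38 ≈ 0.018241 h⁻¹; fraction remaining f = e^(−kτ) = e^(−0.018241×21) ≈ 0.6818.
Each bolus raises the concentration by D/Vd = 375/37 ≈ 10.135 μg/mL.
Steady-state trough Cmin,ss = C₀·f/(1−f) ≈ 10.135 × 0.6818/0.3182 ≈ 21.716 μg/mL.
Trough 21.7 μg/mL vs MEC 1 μg/mL: adequate.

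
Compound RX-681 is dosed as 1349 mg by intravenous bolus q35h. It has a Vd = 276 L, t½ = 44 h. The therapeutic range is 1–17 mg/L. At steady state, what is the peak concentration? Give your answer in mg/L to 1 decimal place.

11.5 mg/L

τ/t½ = 35/44 ≈ 0.79545, so fraction remaining f = (1/2)^(35/44) ≈ 0.5762.
At steady state, accumulation factor R = 1/(1 − e^(−kτ)) ≈ 2.3596.
Each bolus raises the concentration by D/Vd = 1349/276 ≈ 4.888 mg/L.
Steady-state peak Cmax,ss = C₀·R ≈ 4.888 × 2.3596 ≈ 11.534 mg/L.
Peak 11.5 mg/L vs MTC 17 mg/L: below toxic threshold.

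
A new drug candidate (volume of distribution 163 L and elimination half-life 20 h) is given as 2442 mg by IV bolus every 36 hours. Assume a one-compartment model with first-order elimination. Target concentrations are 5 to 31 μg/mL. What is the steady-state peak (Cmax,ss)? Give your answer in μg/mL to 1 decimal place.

21.0 μg/mL

τ/t½ = 36/20 ≈ 1.8, so fraction remaining f = (1/2)^(36/20) ≈ 0.2872.
Accumulation ratio R = 1/(1 − f) ≈ 1/0.7128 ≈ 1.4029.
Single-dose peak C₀ = D/Vd = 2442/163 ≈ 14.982 μg/mL.
Steady-state peak Cmax,ss = C₀·R ≈ 14.982 × 1.4029 ≈ 21.018 μg/mL.
Peak 21.0 μg/mL vs MTC 31 μg/mL: below toxic threshold.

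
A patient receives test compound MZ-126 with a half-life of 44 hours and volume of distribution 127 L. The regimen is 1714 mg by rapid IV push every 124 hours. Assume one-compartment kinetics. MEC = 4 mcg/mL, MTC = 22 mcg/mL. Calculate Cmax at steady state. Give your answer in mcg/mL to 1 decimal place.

15.7 mcg/mL

Over one 124-h interval, 124/44 ≈ 2.8182 half-lives elapse, leaving f ≈ 0.1418 of each dose.
At steady state, accumulation factor R = 1/(1 − e^(−kτ)) ≈ 1.1652.
Each bolus raises the concentration by D/Vd = 1714/127 ≈ 13.496 mcg/mL.
Steady-state peak Cmax,ss = C₀·R ≈ 13.496 × 1.1652 ≈ 15.726 mcg/mL.
Peak 15.7 mcg/mL vs MTC 22 mcg/mL: below toxic threshold.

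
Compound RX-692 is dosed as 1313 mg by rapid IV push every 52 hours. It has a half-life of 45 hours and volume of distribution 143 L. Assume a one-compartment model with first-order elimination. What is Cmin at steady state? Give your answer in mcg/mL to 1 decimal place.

τ/t½ = 52/45 ≈ 1.1556, so fraction remaining f = (1/2)^(52/45) ≈ 0.4489.
Each bolus raises the concentration by D/Vd = 1313/143 ≈ 9.182 mcg/mL.
Steady-state trough Cmin,ss = C₀·f/(1−f) ≈ 9.182 × 0.4489/0.5511 ≈ 7.479 mcg/mL.

7.5 mcg/mL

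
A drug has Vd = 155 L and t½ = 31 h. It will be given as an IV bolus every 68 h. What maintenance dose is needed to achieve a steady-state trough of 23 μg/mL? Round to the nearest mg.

12742 mg

τ/t½ = 68/31 ≈ 2.1935, so f = (1/2)^(68/31) ≈ 0.218613.
Cmin,ss = (D/Vd)·f/(1−f), so D = Cmin,ss·Vd·(1−f)/f.
D = 23 × 155 × (1−f)/f ≈ 23 × 155 × 3.57429 ≈ 12742.34 mg.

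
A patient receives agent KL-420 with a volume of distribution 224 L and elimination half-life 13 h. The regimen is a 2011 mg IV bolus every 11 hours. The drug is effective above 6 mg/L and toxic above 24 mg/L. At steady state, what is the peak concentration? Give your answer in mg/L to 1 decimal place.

Over one 11-h interval, 11/13 ≈ 0.84615 half-lives elapse, leaving f ≈ 0.5563 of each dose.
At steady state, accumulation factor R = 1/(1 − e^(−kτ)) ≈ 2.2538.
Each bolus raises the concentration by D/Vd = 2011/224 ≈ 8.978 mg/L.
Cmax,ss = C₀/(1 − f) ≈ 8.978/0.4437 ≈ 20.234 mg/L.
Peak 20.2 mg/L vs MTC 24 mg/L: below toxic threshold.

20.2 mg/L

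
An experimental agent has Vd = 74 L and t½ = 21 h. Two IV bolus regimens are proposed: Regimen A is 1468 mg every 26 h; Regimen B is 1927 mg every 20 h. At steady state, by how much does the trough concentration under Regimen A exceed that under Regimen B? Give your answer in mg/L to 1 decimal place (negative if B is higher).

-13.3 mg/L

Regimen A: f = (1/2)^(26/21) ≈ 0.4239; Cmin,ss = (1468/74)·f/(1−f) ≈ 14.597 mg/L.
Regimen B: f = (1/2)^(20/21) ≈ 0.5168; Cmin,ss = (1927/74)·f/(1−f) ≈ 27.851 mg/L.
Difference ≈ 14.597 − 27.851 ≈ -13.254 mg/L.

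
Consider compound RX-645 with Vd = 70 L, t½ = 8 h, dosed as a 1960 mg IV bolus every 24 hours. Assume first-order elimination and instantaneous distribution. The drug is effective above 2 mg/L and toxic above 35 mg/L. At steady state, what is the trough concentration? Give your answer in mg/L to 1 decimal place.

τ = 24 h = 3 half-lives, so f = (1/2)^3 = 0.125.
At steady state, R = 1/(1 − 0.125) = 8/7.
Single-dose peak C₀ = D/Vd = 1960/70 = 28 mg/L.
Steady-state peak Cmax,ss = C₀·R = 28 × 8/7 ≈ 32.000 mg/L.
Steady-state trough Cmin,ss = Cmax,ss·f ≈ 32.000 × 0.125 ≈ 4.000 mg/L.
Trough 4.0 mg/L vs MEC 2 mg/L: adequate.

4.0 mg/L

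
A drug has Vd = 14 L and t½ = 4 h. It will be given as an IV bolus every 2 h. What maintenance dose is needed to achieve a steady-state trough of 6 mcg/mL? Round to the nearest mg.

35 mg

τ/t½ = 2/4 ≈ 0.5, so f = (1/2)^(2/4) ≈ 0.707107.
Cmin,ss = (D/Vd)·f/(1−f), so D = Cmin,ss·Vd·(1−f)/f.
D = 6 × 14 × (1−f)/f ≈ 6 × 14 × 0.41421 ≈ 34.79 mg.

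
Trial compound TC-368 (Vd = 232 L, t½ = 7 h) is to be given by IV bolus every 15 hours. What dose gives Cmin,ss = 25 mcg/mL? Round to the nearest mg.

19815 mg

τ/t½ = 15/7 ≈ 2.1429, so f = (1/2)^(15/7) ≈ 0.226431.
Cmin,ss = (D/Vd)·f/(1−f), so D = Cmin,ss·Vd·(1−f)/f.
D = 25 × 232 × (1−f)/f ≈ 25 × 232 × 3.41636 ≈ 19814.89 mg.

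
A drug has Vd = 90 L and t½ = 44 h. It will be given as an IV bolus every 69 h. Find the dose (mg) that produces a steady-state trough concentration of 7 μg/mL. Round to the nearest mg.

1238 mg

τ/t½ = 69/44 ≈ 1.5682, so f = (1/2)^(69/44) ≈ 0.337233.
Cmin,ss = (D/Vd)·f/(1−f), so D = Cmin,ss·Vd·(1−f)/f.
D = 7 × 90 × (1−f)/f ≈ 7 × 90 × 1.96531 ≈ 1238.15 mg.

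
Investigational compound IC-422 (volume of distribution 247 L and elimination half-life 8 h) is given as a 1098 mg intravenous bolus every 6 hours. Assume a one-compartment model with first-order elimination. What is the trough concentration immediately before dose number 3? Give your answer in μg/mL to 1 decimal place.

f = (1/2)^(τ/t½) = (1/2)^(6/8) ≈ 0.5946.
C₀ = D/Vd = 1098/247 ≈ 4.445 μg/mL.
Before the 3rd dose, 2 doses have been given. Superposition: Cmin = C₀·(f + f²).
≈ 4.445 × (0.5946 + 0.3535) ≈ 4.445 × 0.9481 ≈ 4.214 μg/mL.

4.2 μg/mL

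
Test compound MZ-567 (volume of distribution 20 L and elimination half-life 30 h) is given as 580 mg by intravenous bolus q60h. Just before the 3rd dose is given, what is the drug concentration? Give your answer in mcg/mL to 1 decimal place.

f = (1/2)^(τ/t½) = (1/2)^(60/30) ≈ 0.2500.
C₀ = D/Vd = 580/20 ≈ 29.000 mcg/mL.
Before the 3rd dose, 2 doses have been given. Superposition: Cmin = C₀·(f + f²).
≈ 29.000 × (0.2500 + 0.0625) ≈ 29.000 × 0.3125 ≈ 9.062 mcg/mL.

9.1 mcg/mL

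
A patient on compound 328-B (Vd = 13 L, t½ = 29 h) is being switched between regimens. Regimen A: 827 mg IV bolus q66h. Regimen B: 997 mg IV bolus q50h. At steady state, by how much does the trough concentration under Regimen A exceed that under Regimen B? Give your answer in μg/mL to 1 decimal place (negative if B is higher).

-16.7 μg/mL

Regimen A: f = (1/2)^(66/29) ≈ 0.2065; Cmin,ss = (827/13)·f/(1−f) ≈ 16.555 μg/mL.
Regimen B: f = (1/2)^(50/29) ≈ 0.3027; Cmin,ss = (997/13)·f/(1−f) ≈ 33.292 μg/mL.
Difference ≈ 16.555 − 33.292 ≈ -16.737 μg/mL.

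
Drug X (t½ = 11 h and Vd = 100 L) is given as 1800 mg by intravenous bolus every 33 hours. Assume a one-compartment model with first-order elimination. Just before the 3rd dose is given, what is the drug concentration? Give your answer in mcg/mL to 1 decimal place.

f = (1/2)^(τ/t½) = (1/2)^(33/11) ≈ 0.1250.
C₀ = D/Vd = 1800/100 ≈ 18.000 mcg/mL.
Before the 3rd dose, 2 doses have been given. Superposition: Cmin = C₀·(f + f²).
≈ 18.000 × (0.1250 + 0.0156) ≈ 18.000 × 0.1406 ≈ 2.531 mcg/mL.

2.5 mcg/mL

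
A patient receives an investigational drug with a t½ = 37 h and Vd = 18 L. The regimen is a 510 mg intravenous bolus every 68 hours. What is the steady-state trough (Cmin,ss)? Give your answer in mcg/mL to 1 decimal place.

11.0 mcg/mL

k = ln2/t½ = ln2/37 ≈ 0.018734 h⁻¹; fraction remaining f = e^(−kτ) = e^(−0.018734×68) ≈ 0.2797.
Accumulation ratio R = 1/(1 − f) ≈ 1/0.7203 ≈ 1.3883.
Each bolus raises the concentration by D/Vd = 510/18 ≈ 28.333 mcg/mL.
Cmax,ss = C₀/(1 − f) ≈ 28.333/0.7203 ≈ 39.335 mcg/mL.
One interval later, Cmin,ss = Cmax,ss·e^(−kτ) ≈ 39.335 × 0.2797 ≈ 11.002 mcg/mL.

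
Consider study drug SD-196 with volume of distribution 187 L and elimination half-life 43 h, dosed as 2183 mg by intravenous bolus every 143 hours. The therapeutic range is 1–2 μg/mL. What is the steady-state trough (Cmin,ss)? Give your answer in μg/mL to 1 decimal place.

Over one 143-h interval, 143/43 ≈ 3.3256 half-lives elapse, leaving f ≈ 0.0997 of each dose.
Accumulation ratio R = 1/(1 − f) ≈ 1/0.9003 ≈ 1.1107.
Each bolus raises the concentration by D/Vd = 2183/187 ≈ 11.674 μg/mL.
Steady-state peak Cmax,ss = C₀·R ≈ 11.674 × 1.1107 ≈ 12.966 μg/mL.
Steady-state trough Cmin,ss = Cmax,ss·f ≈ 12.966 × 0.0997 ≈ 1.293 μg/mL.
Trough 1.3 μg/mL vs MEC 1 μg/mL: adequate.

1.3 μg/mL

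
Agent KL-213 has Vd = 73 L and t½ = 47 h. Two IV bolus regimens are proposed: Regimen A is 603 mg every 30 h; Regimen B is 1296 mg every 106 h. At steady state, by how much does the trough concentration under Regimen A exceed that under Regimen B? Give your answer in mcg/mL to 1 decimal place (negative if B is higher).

Regimen A: f = (1/2)^(30/47) ≈ 0.6425; Cmin,ss = (603/73)·f/(1−f) ≈ 14.845 mcg/mL.
Regimen B: f = (1/2)^(106/47) ≈ 0.2095; Cmin,ss = (1296/73)·f/(1−f) ≈ 4.705 mcg/mL.
Difference ≈ 14.845 − 4.705 ≈ 10.140 mcg/mL.

10.1 mcg/mL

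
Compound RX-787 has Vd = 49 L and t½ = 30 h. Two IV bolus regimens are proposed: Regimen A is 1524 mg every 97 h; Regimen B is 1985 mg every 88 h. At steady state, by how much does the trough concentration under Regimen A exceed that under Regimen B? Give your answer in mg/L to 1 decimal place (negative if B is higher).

Regimen A: f = (1/2)^(97/30) ≈ 0.1063; Cmin,ss = (1524/49)·f/(1−f) ≈ 3.699 mg/L.
Regimen B: f = (1/2)^(88/30) ≈ 0.1309; Cmin,ss = (1985/49)·f/(1−f) ≈ 6.101 mg/L.
Difference ≈ 3.699 − 6.101 ≈ -2.402 mg/L.

-2.4 mg/L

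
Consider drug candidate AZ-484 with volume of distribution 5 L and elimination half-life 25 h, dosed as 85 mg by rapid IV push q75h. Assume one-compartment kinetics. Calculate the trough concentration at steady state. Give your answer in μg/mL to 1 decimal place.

2.4 μg/mL

The dosing interval is 3 half-lives, so f = 2^(−3) = 0.125.
Accumulation ratio R = 1/(1 − f) = 1/0.875 = 8/7.
Single-dose peak C₀ = D/Vd = 85/5 = 17 μg/mL.
Steady-state peak Cmax,ss = C₀·R = 17 × 8/7 ≈ 19.429 μg/mL.
Steady-state trough Cmin,ss = Cmax,ss·f ≈ 19.429 × 0.125 ≈ 2.429 μg/mL.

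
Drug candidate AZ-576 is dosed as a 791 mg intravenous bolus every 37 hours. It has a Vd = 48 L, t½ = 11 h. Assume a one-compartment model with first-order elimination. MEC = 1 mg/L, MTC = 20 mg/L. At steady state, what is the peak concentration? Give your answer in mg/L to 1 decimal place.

τ/t½ = 37/11 ≈ 3.3636, so fraction remaining f = (1/2)^(37/11) ≈ 0.0972.
At steady state, accumulation factor R = 1/(1 − e^(−kτ)) ≈ 1.1077.
Each bolus raises the concentration by D/Vd = 791/48 ≈ 16.479 mg/L.
Steady-state peak Cmax,ss = C₀·R ≈ 16.479 × 1.1077 ≈ 18.254 mg/L.
Peak 18.3 mg/L vs MTC 20 mg/L: below toxic threshold.

18.3 mg/L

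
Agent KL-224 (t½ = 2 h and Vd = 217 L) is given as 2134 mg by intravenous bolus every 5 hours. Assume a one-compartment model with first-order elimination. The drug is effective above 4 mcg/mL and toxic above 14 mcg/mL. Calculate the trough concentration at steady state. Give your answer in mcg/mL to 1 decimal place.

k = ln2/t½ = ln2/2 ≈ 0.346574 h⁻¹; fraction remaining f = e^(−kτ) = e^(−0.346574×5) ≈ 0.1768.
Accumulation ratio R = 1/(1 − f) ≈ 1/0.8232 ≈ 1.2148.
Single-dose peak C₀ = D/Vd = 2134/217 ≈ 9.834 mcg/mL.
Steady-state peak Cmax,ss = C₀·R ≈ 9.834 × 1.2148 ≈ 11.946 mcg/mL.
Steady-state trough Cmin,ss = Cmax,ss·f ≈ 11.946 × 0.1768 ≈ 2.112 mcg/mL.
Trough 2.1 mcg/mL vs MEC 4 mcg/mL: subtherapeutic.

2.1 mcg/mL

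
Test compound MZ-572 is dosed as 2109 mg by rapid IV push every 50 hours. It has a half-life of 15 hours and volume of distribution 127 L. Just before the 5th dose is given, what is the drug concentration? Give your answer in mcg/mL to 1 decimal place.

f = (1/2)^(τ/t½) = (1/2)^(50/15) ≈ 0.0992.
C₀ = D/Vd = 2109/127 ≈ 16.606 mcg/mL.
Before the 5th dose, 4 doses have been given. Superposition: Cmin = C₀·(f + f² + … + f^4).
≈ 16.606 × (0.0992 + 0.0098 + 0.0010 + 0.0001) ≈ 16.606 × 0.1101 ≈ 1.828 mcg/mL.

1.8 mcg/mL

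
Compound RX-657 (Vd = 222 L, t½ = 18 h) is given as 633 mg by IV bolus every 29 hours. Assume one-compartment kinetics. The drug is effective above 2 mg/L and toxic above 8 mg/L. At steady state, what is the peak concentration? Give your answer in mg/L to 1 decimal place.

4.2 mg/L

k = ln2/t½ = ln2/18 ≈ 0.038508 h⁻¹; fraction remaining f = e^(−kτ) = e^(−0.038508×29) ≈ 0.3273.
Accumulation ratio R = 1/(1 − f) ≈ 1/0.6727 ≈ 1.4865.
Each bolus raises the concentration by D/Vd = 633/222 ≈ 2.851 mg/L.
Cmax,ss = C₀/(1 − f) ≈ 2.851/0.6727 ≈ 4.238 mg/L.
Peak 4.2 mg/L vs MTC 8 mg/L: below toxic threshold.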